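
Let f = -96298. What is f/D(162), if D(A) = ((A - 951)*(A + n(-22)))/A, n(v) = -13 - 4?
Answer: 5200092/38135 ≈ 136.36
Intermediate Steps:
n(v) = -17
D(A) = (-951 + A)*(-17 + A)/A (D(A) = ((A - 951)*(A - 17))/A = ((-951 + A)*(-17 + A))/A = (-951 + A)*(-17 + A)/A)
f/D(162) = -96298/(-968 + 162 + 16167/162) = -96298/(-968 + 162 + 16167*(1/162)) = -96298/(-968 + 162 + 5389/54) = -96298/(-38135/54) = -96298*(-54/38135) = 5200092/38135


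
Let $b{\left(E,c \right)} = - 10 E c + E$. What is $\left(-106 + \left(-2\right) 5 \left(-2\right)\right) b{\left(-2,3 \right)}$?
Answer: $-4988$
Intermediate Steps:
$b{\left(E,c \right)} = E - 10 E c$ ($b{\left(E,c \right)} = - 10 E c + E = E - 10 E c$)
$\left(-106 + \left(-2\right) 5 \left(-2\right)\right) b{\left(-2,3 \right)} = \left(-106 + \left(-2\right) 5 \left(-2\right)\right) \left(- 2 \left(1 - 30\right)\right) = \left(-106 - -20\right) \left(- 2 \left(1 - 30\right)\right) = \left(-106 + 20\right) \left(\left(-2\right) \left(-29\right)\right) = \left(-86\right) 58 = -4988$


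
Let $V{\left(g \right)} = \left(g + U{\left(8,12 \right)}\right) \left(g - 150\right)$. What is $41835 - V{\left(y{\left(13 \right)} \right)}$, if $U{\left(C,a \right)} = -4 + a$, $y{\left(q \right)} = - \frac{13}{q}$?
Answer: $42892$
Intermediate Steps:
$V{\left(g \right)} = \left(-150 + g\right) \left(8 + g\right)$ ($V{\left(g \right)} = \left(g + \left(-4 + 12\right)\right) \left(g - 150\right) = \left(g + 8\right) \left(-150 + g\right) = \left(8 + g\right) \left(-150 + g\right) = \left(-150 + g\right) \left(8 + g\right)$)
$41835 - V{\left(y{\left(13 \right)} \right)} = 41835 - \left(-1200 + \left(- \frac{13}{13}\right)^{2} - 142 \left(- \frac{13}{13}\right)\right) = 41835 - \left(-1200 + \left(\left(-13\right) \frac{1}{13}\right)^{2} - 142 \left(\left(-13\right) \frac{1}{13}\right)\right) = 41835 - \left(-1200 + \left(-1\right)^{2} - -142\right) = 41835 - \left(-1200 + 1 + 142\right) = 41835 - -1057 = 41835 + 1057 = 42892$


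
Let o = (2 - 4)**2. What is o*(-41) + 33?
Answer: -131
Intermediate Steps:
o = 4 (o = (-2)**2 = 4)
o*(-41) + 33 = 4*(-41) + 33 = -164 + 33 = -131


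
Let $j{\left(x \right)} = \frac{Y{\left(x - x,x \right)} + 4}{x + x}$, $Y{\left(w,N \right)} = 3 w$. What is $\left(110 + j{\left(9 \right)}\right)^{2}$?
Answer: $\frac{984064}{81} \approx 12149.0$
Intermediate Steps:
$j{\left(x \right)} = \frac{2}{x}$ ($j{\left(x \right)} = \frac{3 \left(x - x\right) + 4}{x + x} = \frac{3 \cdot 0 + 4}{2 x} = \left(0 + 4\right) \frac{1}{2 x} = 4 \frac{1}{2 x} = \frac{2}{x}$)
$\left(110 + j{\left(9 \right)}\right)^{2} = \left(110 + \frac{2}{9}\right)^{2} = \left(\frac{992}{9}\right)^{2} = \frac{984064}{81}$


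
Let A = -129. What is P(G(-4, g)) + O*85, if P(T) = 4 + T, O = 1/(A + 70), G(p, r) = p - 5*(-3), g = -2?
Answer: 800/59 ≈ 13.559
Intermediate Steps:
G(p, r) = 15 + p (G(p, r) = p + 15 = 15 + p)
O = -1/59 (O = 1/(-129 + 70) = 1/(-59) = -1/59 ≈ -0.016949)
P(G(-4, g)) + O*85 = (4 + (15 - 4)) - 1/59*85 = (4 + 11) - 85/59 = 15 - 85/59 = 800/59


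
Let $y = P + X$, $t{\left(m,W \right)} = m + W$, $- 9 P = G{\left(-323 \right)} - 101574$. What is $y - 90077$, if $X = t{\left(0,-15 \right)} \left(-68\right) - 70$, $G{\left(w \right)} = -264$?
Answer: $- \frac{233435}{3} \approx -77812.0$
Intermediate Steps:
$P = \frac{33946}{3}$ ($P = - \frac{-264 - 101574}{9} = \left(- \frac{1}{9}\right) \left(-101838\right) = \frac{33946}{3} \approx 11315.0$)
$t{\left(m,W \right)} = W + m$
$X = 950$ ($X = \left(-15 + 0\right) \left(-68\right) - 70 = \left(-15\right) \left(-68\right) - 70 = 1020 - 70 = 950$)
$y = \frac{36796}{3}$ ($y = \frac{33946}{3} + 950 = \frac{36796}{3} \approx 12265.0$)
$y - 90077 = \frac{36796}{3} - 90077 = - \frac{233435}{3}$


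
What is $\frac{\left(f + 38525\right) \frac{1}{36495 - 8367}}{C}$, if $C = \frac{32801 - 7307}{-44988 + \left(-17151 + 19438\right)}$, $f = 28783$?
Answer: $- \frac{239509909}{59757936} \approx -4.008$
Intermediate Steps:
$C = - \frac{25494}{42701}$ ($C = \frac{25494}{-44988 + 2287} = \frac{25494}{-42701} = 25494 \left(- \frac{1}{42701}\right) = - \frac{25494}{42701} \approx -0.59704$)
$\frac{\left(f + 38525\right) \frac{1}{36495 - 8367}}{C} = \frac{\left(28783 + 38525\right) \frac{1}{36495 - 8367}}{- \frac{25494}{42701}} = \frac{67308}{28128} \left(- \frac{42701}{25494}\right) = 67308 \cdot \frac{1}{28128} \left(- \frac{42701}{25494}\right) = \frac{5609}{2344} \left(- \frac{42701}{25494}\right) = - \frac{239509909}{59757936}$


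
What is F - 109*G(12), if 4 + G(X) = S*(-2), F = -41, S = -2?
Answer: -41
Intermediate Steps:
G(X) = 0 (G(X) = -4 - 2*(-2) = -4 + 4 = 0)
F - 109*G(12) = -41 - 109*0 = -41 + 0 = -41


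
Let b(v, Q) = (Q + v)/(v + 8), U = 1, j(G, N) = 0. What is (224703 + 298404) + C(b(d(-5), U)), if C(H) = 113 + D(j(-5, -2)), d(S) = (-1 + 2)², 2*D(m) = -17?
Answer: 1046423/2 ≈ 5.2321e+5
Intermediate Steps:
D(m) = -17/2 (D(m) = (½)*(-17) = -17/2)
d(S) = 1 (d(S) = 1² = 1)
b(v, Q) = (Q + v)/(8 + v)
C(H) = 209/2 (C(H) = 113 - 17/2 = 209/2)
(224703 + 298404) + C(b(d(-5), U)) = (224703 + 298404) + 209/2 = 523107 + 209/2 = 1046423/2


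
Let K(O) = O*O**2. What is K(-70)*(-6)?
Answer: 2058000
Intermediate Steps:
K(O) = O**3
K(-70)*(-6) = (-70)**3*(-6) = -343000*(-6) = 2058000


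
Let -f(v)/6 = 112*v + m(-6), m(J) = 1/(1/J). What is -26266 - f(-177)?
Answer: -145246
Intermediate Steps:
m(J) = J
f(v) = 36 - 672*v (f(v) = -6*(112*v - 6) = -6*(-6 + 112*v) = 36 - 672*v)
-26266 - f(-177) = -26266 - (36 - 672*(-177)) = -26266 - (36 + 118944) = -26266 - 1*118980 = -26266 - 118980 = -145246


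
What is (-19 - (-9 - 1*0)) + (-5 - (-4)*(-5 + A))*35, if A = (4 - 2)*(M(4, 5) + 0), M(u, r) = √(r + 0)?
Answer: -885 + 280*√5 ≈ -258.90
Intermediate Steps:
M(u, r) = √r
A = 2*√5 (A = (4 - 2)*(√5 + 0) = 2*√5 ≈ 4.4721)
(-19 - (-9 - 1*0)) + (-5 - (-4)*(-5 + A))*35 = (-19 - (-9 - 1*0)) + (-5 - (-4)*(-5 + 2*√5))*35 = (-19 - (-9 + 0)) + (-5 - (20 - 8*√5))*35 = (-19 - 1*(-9)) + (-5 + (-20 + 8*√5))*35 = (-19 + 9) + (-25 + 8*√5)*35 = -10 + (-875 + 280*√5) = -885 + 280*√5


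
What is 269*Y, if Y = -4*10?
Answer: -10760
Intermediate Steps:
Y = -40
269*Y = 269*(-40) = -10760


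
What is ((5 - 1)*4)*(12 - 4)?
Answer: 128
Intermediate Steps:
((5 - 1)*4)*(12 - 4) = (4*4)*8 = 16*8 = 128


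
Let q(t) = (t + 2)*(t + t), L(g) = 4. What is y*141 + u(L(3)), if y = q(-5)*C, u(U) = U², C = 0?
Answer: 16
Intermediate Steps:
q(t) = 2*t*(2 + t) (q(t) = (2 + t)*(2*t) = 2*t*(2 + t))
y = 0 (y = (2*(-5)*(2 - 5))*0 = (2*(-5)*(-3))*0 = 30*0 = 0)
y*141 + u(L(3)) = 0*141 + 4² = 0 + 16 = 16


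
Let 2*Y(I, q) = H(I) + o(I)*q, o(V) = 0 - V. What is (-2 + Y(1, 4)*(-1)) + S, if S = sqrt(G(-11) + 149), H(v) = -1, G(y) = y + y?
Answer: 1/2 + sqrt(127) ≈ 11.769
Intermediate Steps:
G(y) = 2*y
o(V) = -V
S = sqrt(127) (S = sqrt(2*(-11) + 149) = sqrt(-22 + 149) = sqrt(127) ≈ 11.269)
Y(I, q) = -1/2 - I*q/2 (Y(I, q) = (-1 + (-I)*q)/2 = (-1 - I*q)/2 = -1/2 - I*q/2)
(-2 + Y(1, 4)*(-1)) + S = (-2 + (-1/2 - 1/2*1*4)*(-1)) + sqrt(127) = (-2 + (-1/2 - 2)*(-1)) + sqrt(127) = (-2 - 5/2*(-1)) + sqrt(127) = (-2 + 5/2) + sqrt(127) = 1/2 + sqrt(127)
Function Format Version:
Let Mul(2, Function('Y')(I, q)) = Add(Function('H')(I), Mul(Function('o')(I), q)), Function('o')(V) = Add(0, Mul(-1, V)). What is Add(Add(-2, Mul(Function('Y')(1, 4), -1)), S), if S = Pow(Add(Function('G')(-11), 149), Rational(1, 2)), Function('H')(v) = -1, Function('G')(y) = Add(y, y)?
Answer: Add(Rational(1, 2), Pow(127, Rational(1, 2))) ≈ 11.769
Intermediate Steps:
Function('G')(y) = Mul(2, y)
Function('o')(V) = Mul(-1, V)
S = Pow(127, Rational(1, 2)) (S = Pow(Add(Mul(2, -11), 149), Rational(1, 2)) = Pow(Add(-22, 149), Rational(1, 2)) = Pow(127, Rational(1, 2)) ≈ 11.269)
Function('Y')(I, q) = Add(Rational(-1, 2), Mul(Rational(-1, 2), I, q)) (Function('Y')(I, q) = Mul(Rational(1, 2), Add(-1, Mul(Mul(-1, I), q))) = Mul(Rational(1, 2), Add(-1, Mul(-1, I, q))) = Add(Rational(-1, 2), Mul(Rational(-1, 2), I, q)))
Add(Add(-2, Mul(Function('Y')(1, 4), -1)), S) = Add(Add(-2, Mul(Add(Rational(-1, 2), Mul(Rational(-1, 2), 1, 4)), -1)), Pow(127, Rational(1, 2))) = Add(Add(-2, Mul(Add(Rational(-1, 2), -2), -1)), Pow(127, Rational(1, 2))) = Add(Add(-2, Mul(Rational(-5, 2), -1)), Pow(127, Rational(1, 2))) = Add(Add(-2, Rational(5, 2)), Pow(127, Rational(1, 2))) = Add(Rational(1, 2), Pow(127, Rational(1, 2)))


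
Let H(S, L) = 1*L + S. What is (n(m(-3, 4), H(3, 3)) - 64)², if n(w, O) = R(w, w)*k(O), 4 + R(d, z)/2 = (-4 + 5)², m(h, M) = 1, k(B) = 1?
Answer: 4900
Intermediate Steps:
H(S, L) = L + S
R(d, z) = -6 (R(d, z) = -8 + 2*(-4 + 5)² = -8 + 2*1² = -8 + 2*1 = -8 + 2 = -6)
n(w, O) = -6 (n(w, O) = -6*1 = -6)
(n(m(-3, 4), H(3, 3)) - 64)² = (-6 - 64)² = (-70)² = 4900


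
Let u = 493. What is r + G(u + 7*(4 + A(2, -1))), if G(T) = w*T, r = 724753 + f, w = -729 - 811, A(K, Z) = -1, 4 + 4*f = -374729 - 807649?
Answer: -724805/2 ≈ -3.6240e+5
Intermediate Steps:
f = -591191/2 (f = -1 + (-374729 - 807649)/4 = -1 + (¼)*(-1182378) = -1 - 591189/2 = -591191/2 ≈ -2.9560e+5)
w = -1540
r = 858315/2 (r = 724753 - 591191/2 = 858315/2 ≈ 4.2916e+5)
G(T) = -1540*T
r + G(u + 7*(4 + A(2, -1))) = 858315/2 - 1540*(493 + 7*(4 - 1)) = 858315/2 - 1540*(493 + 7*3) = 858315/2 - 1540*(493 + 21) = 858315/2 - 1540*514 = 858315/2 - 791560 = -724805/2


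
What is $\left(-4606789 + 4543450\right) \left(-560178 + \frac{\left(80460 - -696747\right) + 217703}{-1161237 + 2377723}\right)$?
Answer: $\frac{21581107922418861}{608243} \approx 3.5481 \cdot 10^{10}$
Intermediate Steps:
$\left(-4606789 + 4543450\right) \left(-560178 + \frac{\left(80460 - -696747\right) + 217703}{-1161237 + 2377723}\right) = - 63339 \left(-560178 + \frac{\left(80460 + 696747\right) + 217703}{1216486}\right) = - 63339 \left(-560178 + \left(777207 + 217703\right) \frac{1}{1216486}\right) = - 63339 \left(-560178 + 994910 \cdot \frac{1}{1216486}\right) = - 63339 \left(-560178 + \frac{497455}{608243}\right) = \left(-63339\right) \left(- \frac{340723849799}{608243}\right) = \frac{21581107922418861}{608243}$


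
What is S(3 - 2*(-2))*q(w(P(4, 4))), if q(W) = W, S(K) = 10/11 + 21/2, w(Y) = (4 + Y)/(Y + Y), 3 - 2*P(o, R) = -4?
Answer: 3765/308 ≈ 12.224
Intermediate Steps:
P(o, R) = 7/2 (P(o, R) = 3/2 - 1/2*(-4) = 3/2 + 2 = 7/2)
w(Y) = (4 + Y)/(2*Y) (w(Y) = (4 + Y)/((2*Y)) = (4 + Y)*(1/(2*Y)) = (4 + Y)/(2*Y))
S(K) = 251/22 (S(K) = 10*(1/11) + 21*(1/2) = 10/11 + 21/2 = 251/22)
S(3 - 2*(-2))*q(w(P(4, 4))) = 251*((4 + 7/2)/(2*(7/2)))/22 = 251*((1/2)*(2/7)*(15/2))/22 = (251/22)*(15/14) = 3765/308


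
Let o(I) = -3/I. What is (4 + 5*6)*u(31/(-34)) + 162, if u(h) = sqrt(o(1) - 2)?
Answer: 162 + 34*I*sqrt(5) ≈ 162.0 + 76.026*I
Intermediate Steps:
u(h) = I*sqrt(5) (u(h) = sqrt(-3/1 - 2) = sqrt(-3*1 - 2) = sqrt(-3 - 2) = sqrt(-5) = I*sqrt(5))
(4 + 5*6)*u(31/(-34)) + 162 = (4 + 5*6)*(I*sqrt(5)) + 162 = (4 + 30)*(I*sqrt(5)) + 162 = 34*(I*sqrt(5)) + 162 = 34*I*sqrt(5) + 162 = 162 + 34*I*sqrt(5)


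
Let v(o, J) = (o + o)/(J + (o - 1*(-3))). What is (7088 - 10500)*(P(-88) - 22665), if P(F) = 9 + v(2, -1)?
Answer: 77298860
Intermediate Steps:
v(o, J) = 2*o/(3 + J + o) (v(o, J) = (2*o)/(J + (o + 3)) = (2*o)/(J + (3 + o)) = (2*o)/(3 + J + o) = 2*o/(3 + J + o))
P(F) = 10 (P(F) = 9 + 2*2/(3 - 1 + 2) = 9 + 2*2/4 = 9 + 2*2*(¼) = 9 + 1 = 10)
(7088 - 10500)*(P(-88) - 22665) = (7088 - 10500)*(10 - 22665) = -3412*(-22655) = 77298860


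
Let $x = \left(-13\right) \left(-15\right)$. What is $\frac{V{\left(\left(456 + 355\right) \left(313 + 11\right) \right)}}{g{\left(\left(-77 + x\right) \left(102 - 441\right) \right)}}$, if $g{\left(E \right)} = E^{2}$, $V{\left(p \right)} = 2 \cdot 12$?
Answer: $\frac{2}{133346667} \approx 1.4999 \cdot 10^{-8}$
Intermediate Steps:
$x = 195$
$V{\left(p \right)} = 24$
$\frac{V{\left(\left(456 + 355\right) \left(313 + 11\right) \right)}}{g{\left(\left(-77 + x\right) \left(102 - 441\right) \right)}} = \frac{24}{\left(\left(-77 + 195\right) \left(102 - 441\right)\right)^{2}} = \frac{24}{\left(118 \left(-339\right)\right)^{2}} = \frac{24}{\left(-40002\right)^{2}} = \frac{24}{1600160004} = 24 \cdot \frac{1}{1600160004} = \frac{2}{133346667}$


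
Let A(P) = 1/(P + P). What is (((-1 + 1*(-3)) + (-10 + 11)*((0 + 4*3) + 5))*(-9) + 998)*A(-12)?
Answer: -881/24 ≈ -36.708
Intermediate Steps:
A(P) = 1/(2*P)
(((-1 + 1*(-3)) + (-10 + 11)*((0 + 4*3) + 5))*(-9) + 998)*A(-12) = (((-1 + 1*(-3)) + (-10 + 11)*((0 + 4*3) + 5))*(-9) + 998)*((½)/(-12)) = (((-1 - 3) + 1*((0 + 12) + 5))*(-9) + 998)*((½)*(-1/12)) = ((-4 + 1*(12 + 5))*(-9) + 998)*(-1/24) = ((-4 + 1*17)*(-9) + 998)*(-1/24) = ((-4 + 17)*(-9) + 998)*(-1/24) = (13*(-9) + 998)*(-1/24) = (-117 + 998)*(-1/24) = 881*(-1/24) = -881/24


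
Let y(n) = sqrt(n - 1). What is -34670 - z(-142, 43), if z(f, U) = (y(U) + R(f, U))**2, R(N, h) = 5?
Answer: -34737 - 10*sqrt(42) ≈ -34802.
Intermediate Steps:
y(n) = sqrt(-1 + n)
z(f, U) = (5 + sqrt(-1 + U))**2 (z(f, U) = (sqrt(-1 + U) + 5)**2 = (5 + sqrt(-1 + U))**2)
-34670 - z(-142, 43) = -34670 - (5 + sqrt(-1 + 43))**2 = -34670 - (5 + sqrt(42))**2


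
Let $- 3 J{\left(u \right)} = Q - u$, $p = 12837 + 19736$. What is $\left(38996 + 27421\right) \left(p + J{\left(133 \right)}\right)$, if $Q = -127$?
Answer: $2169157081$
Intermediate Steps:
$p = 32573$
$J{\left(u \right)} = \frac{127}{3} + \frac{u}{3}$ ($J{\left(u \right)} = - \frac{-127 - u}{3} = \frac{127}{3} + \frac{u}{3}$)
$\left(38996 + 27421\right) \left(p + J{\left(133 \right)}\right) = \left(38996 + 27421\right) \left(32573 + \left(\frac{127}{3} + \frac{1}{3} \cdot 133\right)\right) = 66417 \left(32573 + \left(\frac{127}{3} + \frac{133}{3}\right)\right) = 66417 \left(32573 + \frac{260}{3}\right) = 66417 \cdot \frac{97979}{3} = 2169157081$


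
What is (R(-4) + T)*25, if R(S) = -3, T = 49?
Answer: 1150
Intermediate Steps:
(R(-4) + T)*25 = (-3 + 49)*25 = 46*25 = 1150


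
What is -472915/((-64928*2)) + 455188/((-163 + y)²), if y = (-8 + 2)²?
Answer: 66736538963/2094447424 ≈ 31.864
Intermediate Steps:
y = 36 (y = (-6)² = 36)
-472915/((-64928*2)) + 455188/((-163 + y)²) = -472915/((-64928*2)) + 455188/((-163 + 36)²) = -472915/(-129856) + 455188/((-127)²) = -472915*(-1/129856) + 455188/16129 = 472915/129856 + 455188*(1/16129) = 472915/129856 + 455188/16129 = 66736538963/2094447424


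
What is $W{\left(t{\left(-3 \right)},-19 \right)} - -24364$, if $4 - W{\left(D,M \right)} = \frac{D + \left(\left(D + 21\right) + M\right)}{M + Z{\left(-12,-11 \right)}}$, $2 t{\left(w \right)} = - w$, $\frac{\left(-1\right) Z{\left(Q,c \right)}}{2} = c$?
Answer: $\frac{73099}{3} \approx 24366.0$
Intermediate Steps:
$Z{\left(Q,c \right)} = - 2 c$
$t{\left(w \right)} = - \frac{w}{2}$ ($t{\left(w \right)} = \frac{\left(-1\right) w}{2} = - \frac{w}{2}$)
$W{\left(D,M \right)} = 4 - \frac{21 + M + 2 D}{22 + M}$ ($W{\left(D,M \right)} = 4 - \frac{D + \left(\left(D + 21\right) + M\right)}{M - -22} = 4 - \frac{D + \left(\left(21 + D\right) + M\right)}{M + 22} = 4 - \frac{D + \left(21 + D + M\right)}{22 + M} = 4 - \frac{21 + M + 2 D}{22 + M}$)
$W{\left(t{\left(-3 \right)},-19 \right)} - -24364 = \frac{67 - 2 \left(\left(- \frac{1}{2}\right) \left(-3\right)\right) + 3 \left(-19\right)}{22 - 19} - -24364 = \frac{67 - 3 - 57}{3} + 24364 = \frac{1}{3} \cdot 7 + 24364 = \frac{7}{3} + 24364 = \frac{73099}{3}$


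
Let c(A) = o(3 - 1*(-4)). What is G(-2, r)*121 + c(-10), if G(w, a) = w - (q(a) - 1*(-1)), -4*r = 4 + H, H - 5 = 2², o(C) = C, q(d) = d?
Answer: 149/4 ≈ 37.250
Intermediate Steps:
H = 9 (H = 5 + 2² = 5 + 4 = 9)
c(A) = 7 (c(A) = 3 - 1*(-4) = 3 + 4 = 7)
r = -13/4 (r = -(4 + 9)/4 = -¼*13 = -13/4 ≈ -3.2500)
G(w, a) = -1 + w - a (G(w, a) = w - (a - 1*(-1)) = w - (a + 1) = w - (1 + a) = w + (-1 - a) = -1 + w - a)
G(-2, r)*121 + c(-10) = (-1 - 2 - 1*(-13/4))*121 + 7 = (-1 - 2 + 13/4)*121 + 7 = (¼)*121 + 7 = 121/4 + 7 = 149/4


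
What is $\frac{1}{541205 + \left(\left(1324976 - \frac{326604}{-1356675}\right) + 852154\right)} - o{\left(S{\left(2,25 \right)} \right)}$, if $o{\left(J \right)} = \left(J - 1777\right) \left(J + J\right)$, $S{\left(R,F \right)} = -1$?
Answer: $- \frac{4371387792035883}{1229299154243} \approx -3556.0$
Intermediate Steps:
$o{\left(J \right)} = 2 J \left(-1777 + J\right)$ ($o{\left(J \right)} = \left(-1777 + J\right) 2 J = 2 J \left(-1777 + J\right)$)
$\frac{1}{541205 + \left(\left(1324976 - \frac{326604}{-1356675}\right) + 852154\right)} - o{\left(S{\left(2,25 \right)} \right)} = \frac{1}{541205 + \left(\left(1324976 - \frac{326604}{-1356675}\right) + 852154\right)} - 2 \left(-1\right) \left(-1777 - 1\right) = \frac{1}{541205 + \left(\left(1324976 - - \frac{108868}{452225}\right) + 852154\right)} - 2 \left(-1\right) \left(-1778\right) = \frac{1}{541205 + \left(\left(1324976 + \frac{108868}{452225}\right) + 852154\right)} - 3556 = \frac{1}{541205 + \left(\frac{599187380468}{452225} + 852154\right)} - 3556 = \frac{1}{541205 + \frac{984552723118}{452225}} - 3556 = \frac{1}{\frac{1229299154243}{452225}} - 3556 = \frac{452225}{1229299154243} - 3556 = - \frac{4371387792035883}{1229299154243}$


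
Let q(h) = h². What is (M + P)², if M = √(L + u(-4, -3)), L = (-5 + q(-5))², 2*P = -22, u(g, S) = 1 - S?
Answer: 525 - 44*√101 ≈ 82.805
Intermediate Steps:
P = -11 (P = (½)*(-22) = -11)
L = 400 (L = (-5 + (-5)²)² = (-5 + 25)² = 20² = 400)
M = 2*√101 (M = √(400 + (1 - 1*(-3))) = √(400 + (1 + 3)) = √(400 + 4) = √404 = 2*√101 ≈ 20.100)
(M + P)² = (2*√101 - 11)² = (-11 + 2*√101)²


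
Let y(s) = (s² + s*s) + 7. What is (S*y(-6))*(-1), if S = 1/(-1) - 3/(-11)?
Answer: 632/11 ≈ 57.455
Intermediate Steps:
y(s) = 7 + 2*s² (y(s) = (s² + s²) + 7 = 2*s² + 7 = 7 + 2*s²)
S = -8/11 (S = 1*(-1) - 3*(-1/11) = -1 + 3/11 = -8/11 ≈ -0.72727)
(S*y(-6))*(-1) = -8*(7 + 2*(-6)²)/11*(-1) = -8*(7 + 2*36)/11*(-1) = -8*(7 + 72)/11*(-1) = -8/11*79*(-1) = -632/11*(-1) = 632/11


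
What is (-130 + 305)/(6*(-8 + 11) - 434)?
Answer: -175/416 ≈ -0.42067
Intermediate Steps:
(-130 + 305)/(6*(-8 + 11) - 434) = 175/(6*3 - 434) = 175/(18 - 434) = 175/(-416) = 175*(-1/416) = -175/416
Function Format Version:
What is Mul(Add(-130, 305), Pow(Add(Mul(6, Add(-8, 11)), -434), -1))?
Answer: Rational(-175, 416) ≈ -0.42067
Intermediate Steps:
Mul(Add(-130, 305), Pow(Add(Mul(6, Add(-8, 11)), -434), -1)) = Mul(175, Pow(Add(Mul(6, 3), -434), -1)) = Mul(175, Pow(Add(18, -434), -1)) = Mul(175, Pow(-416, -1)) = Mul(175, Rational(-1, 416)) = Rational(-175, 416)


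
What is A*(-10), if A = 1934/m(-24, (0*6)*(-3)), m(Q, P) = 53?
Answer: -19340/53 ≈ -364.91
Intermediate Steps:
A = 1934/53 ≈ 36.491
A*(-10) = (1934/53)*(-10) = -19340/53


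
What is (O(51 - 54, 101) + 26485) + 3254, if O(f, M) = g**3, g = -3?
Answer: 29712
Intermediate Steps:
O(f, M) = -27 (O(f, M) = (-3)**3 = -27)
(O(51 - 54, 101) + 26485) + 3254 = (-27 + 26485) + 3254 = 26458 + 3254 = 29712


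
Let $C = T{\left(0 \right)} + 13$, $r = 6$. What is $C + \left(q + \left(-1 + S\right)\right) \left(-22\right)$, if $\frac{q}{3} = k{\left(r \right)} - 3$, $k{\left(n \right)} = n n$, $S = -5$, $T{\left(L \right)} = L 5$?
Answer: $-2033$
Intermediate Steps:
$T{\left(L \right)} = 5 L$
$k{\left(n \right)} = n^{2}$
$C = 13$ ($C = 5 \cdot 0 + 13 = 0 + 13 = 13$)
$q = 99$ ($q = 3 \left(6^{2} - 3\right) = 3 \left(36 - 3\right) = 3 \cdot 33 = 99$)
$C + \left(q + \left(-1 + S\right)\right) \left(-22\right) = 13 + \left(99 - 6\right) \left(-22\right) = 13 + 93 \left(-22\right) = 13 - 2046 = -2033$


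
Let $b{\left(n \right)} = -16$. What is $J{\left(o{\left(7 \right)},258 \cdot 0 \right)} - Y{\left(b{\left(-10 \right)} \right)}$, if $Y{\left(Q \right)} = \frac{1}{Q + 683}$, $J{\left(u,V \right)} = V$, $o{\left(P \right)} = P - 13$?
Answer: $- \frac{1}{667} \approx -0.0014993$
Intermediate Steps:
$o{\left(P \right)} = -13 + P$
$Y{\left(Q \right)} = \frac{1}{683 + Q}$
$J{\left(o{\left(7 \right)},258 \cdot 0 \right)} - Y{\left(b{\left(-10 \right)} \right)} = 258 \cdot 0 - \frac{1}{683 - 16} = 0 - \frac{1}{667} = - \frac{1}{667}$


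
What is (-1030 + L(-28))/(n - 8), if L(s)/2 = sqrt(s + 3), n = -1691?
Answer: 1030/1699 - 10*I/1699 ≈ 0.60624 - 0.0058858*I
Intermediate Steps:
L(s) = 2*sqrt(3 + s) (L(s) = 2*sqrt(s + 3) = 2*sqrt(3 + s))
(-1030 + L(-28))/(n - 8) = (-1030 + 2*sqrt(3 - 28))/(-1691 - 8) = (-1030 + 2*sqrt(-25))/(-1699) = (-1030 + 2*(5*I))*(-1/1699) = (-1030 + 10*I)*(-1/1699) = 1030/1699 - 10*I/1699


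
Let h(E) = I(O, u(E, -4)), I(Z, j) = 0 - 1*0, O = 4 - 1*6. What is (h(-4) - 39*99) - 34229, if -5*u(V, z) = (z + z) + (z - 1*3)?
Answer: -38090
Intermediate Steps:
O = -2 (O = 4 - 6 = -2)
u(V, z) = ⅗ - 3*z/5 (u(V, z) = -((z + z) + (z - 1*3))/5 = -(2*z + (z - 3))/5 = -(2*z + (-3 + z))/5 = -(-3 + 3*z)/5 = ⅗ - 3*z/5)
I(Z, j) = 0 (I(Z, j) = 0 + 0 = 0)
h(E) = 0
(h(-4) - 39*99) - 34229 = (0 - 39*99) - 34229 = (0 - 3861) - 34229 = -3861 - 34229 = -38090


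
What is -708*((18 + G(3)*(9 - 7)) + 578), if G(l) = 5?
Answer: -429048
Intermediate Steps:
-708*((18 + G(3)*(9 - 7)) + 578) = -708*((18 + 5*(9 - 7)) + 578) = -708*((18 + 5*2) + 578) = -708*((18 + 10) + 578) = -708*(28 + 578) = -708*606 = -429048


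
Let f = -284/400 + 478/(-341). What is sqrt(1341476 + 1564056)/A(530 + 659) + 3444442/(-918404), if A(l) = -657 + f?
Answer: -1722221/459202 - 68200*sqrt(726383)/22475711 ≈ -6.3366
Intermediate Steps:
f = -72011/34100 (f = -284*1/400 + 478*(-1/341) = -71/100 - 478/341 = -72011/34100 ≈ -2.1118)
A(l) = -22475711/34100 (A(l) = -657 - 72011/34100 = -22475711/34100)
sqrt(1341476 + 1564056)/A(530 + 659) + 3444442/(-918404) = sqrt(1341476 + 1564056)/(-22475711/34100) + 3444442/(-918404) = sqrt(2905532)*(-34100/22475711) + 3444442*(-1/918404) = (2*sqrt(726383))*(-34100/22475711) - 1722221/459202 = -68200*sqrt(726383)/22475711 - 1722221/459202 = -1722221/459202 - 68200*sqrt(726383)/22475711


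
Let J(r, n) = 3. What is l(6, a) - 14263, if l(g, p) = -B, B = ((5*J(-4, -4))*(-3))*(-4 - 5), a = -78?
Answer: -14668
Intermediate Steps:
B = 405 (B = ((5*3)*(-3))*(-4 - 5) = (15*(-3))*(-9) = -45*(-9) = 405)
l(g, p) = -405 (l(g, p) = -1*405 = -405)
l(6, a) - 14263 = -405 - 14263 = -14668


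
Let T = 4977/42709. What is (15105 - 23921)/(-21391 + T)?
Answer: 188261272/456791621 ≈ 0.41214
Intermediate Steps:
T = 4977/42709 (T = 4977*(1/42709) = 4977/42709 ≈ 0.11653)
(15105 - 23921)/(-21391 + T) = (15105 - 23921)/(-21391 + 4977/42709) = -8816/(-913583242/42709) = -8816*(-42709/913583242) = 188261272/456791621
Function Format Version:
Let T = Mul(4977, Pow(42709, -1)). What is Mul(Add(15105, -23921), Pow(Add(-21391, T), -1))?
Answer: Rational(188261272, 456791621) ≈ 0.41214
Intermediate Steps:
T = Rational(4977, 42709) (T = Mul(4977, Rational(1, 42709)) = Rational(4977, 42709) ≈ 0.11653)
Mul(Add(15105, -23921), Pow(Add(-21391, T), -1)) = Mul(Add(15105, -23921), Pow(Add(-21391, Rational(4977, 42709)), -1)) = Mul(-8816, Pow(Rational(-913583242, 42709), -1)) = Mul(-8816, Rational(-42709, 913583242)) = Rational(188261272, 456791621)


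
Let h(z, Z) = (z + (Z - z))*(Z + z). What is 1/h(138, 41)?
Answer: 1/7339 ≈ 0.00013626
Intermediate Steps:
h(z, Z) = Z*(Z + z)
1/h(138, 41) = 1/(41*(41 + 138)) = 1/(41*179) = 1/7339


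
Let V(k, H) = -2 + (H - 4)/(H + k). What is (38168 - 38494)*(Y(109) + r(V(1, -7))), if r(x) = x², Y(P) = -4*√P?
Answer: -163/18 + 1304*√109 ≈ 13605.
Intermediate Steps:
V(k, H) = -2 + (-4 + H)/(H + k)
(38168 - 38494)*(Y(109) + r(V(1, -7))) = (38168 - 38494)*(-4*√109 + ((-4 - 1*(-7) - 2*1)/(-7 + 1))²) = -326*(-4*√109 + ((-4 + 7 - 2)/(-6))²) = -326*(-4*√109 + (-⅙*1)²) = -326*(-4*√109 + (-⅙)²) = -326*(-4*√109 + 1/36) = -326*(1/36 - 4*√109) = -163/18 + 1304*√109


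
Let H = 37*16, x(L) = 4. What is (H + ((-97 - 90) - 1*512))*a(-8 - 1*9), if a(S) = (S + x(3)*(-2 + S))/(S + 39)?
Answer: 9951/22 ≈ 452.32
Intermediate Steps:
H = 592
a(S) = (-8 + 5*S)/(39 + S) (a(S) = (S + 4*(-2 + S))/(S + 39) = (S + (-8 + 4*S))/(39 + S) = (-8 + 5*S)/(39 + S))
(H + ((-97 - 90) - 1*512))*a(-8 - 1*9) = (592 + ((-97 - 90) - 1*512))*((-8 + 5*(-8 - 1*9))/(39 + (-8 - 1*9))) = (592 + (-187 - 512))*((-8 + 5*(-8 - 9))/(39 + (-8 - 9))) = (592 - 699)*((-8 + 5*(-17))/(39 - 17)) = -107*(-8 - 85)/22 = -107*(-93)/22 = -107*(-93/22) = 9951/22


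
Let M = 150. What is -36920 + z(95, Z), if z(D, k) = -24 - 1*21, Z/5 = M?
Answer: -36965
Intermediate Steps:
Z = 750 (Z = 5*150 = 750)
z(D, k) = -45 (z(D, k) = -24 - 21 = -45)
-36920 + z(95, Z) = -36920 - 45 = -36965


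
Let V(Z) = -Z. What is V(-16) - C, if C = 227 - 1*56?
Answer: -155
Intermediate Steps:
C = 171 (C = 227 - 56 = 171)
V(-16) - C = -1*(-16) - 1*171 = 16 - 171 = -155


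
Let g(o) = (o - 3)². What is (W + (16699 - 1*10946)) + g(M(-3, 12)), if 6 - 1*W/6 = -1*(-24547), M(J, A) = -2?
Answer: -141468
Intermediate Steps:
g(o) = (-3 + o)²
W = -147246 (W = 36 - (-6)*(-24547) = 36 - 6*24547 = 36 - 147282 = -147246)
(W + (16699 - 1*10946)) + g(M(-3, 12)) = (-147246 + (16699 - 1*10946)) + (-3 - 2)² = (-147246 + (16699 - 10946)) + (-5)² = (-147246 + 5753) + 25 = -141493 + 25 = -141468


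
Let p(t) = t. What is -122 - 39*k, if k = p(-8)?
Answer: 190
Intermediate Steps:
k = -8
-122 - 39*k = -122 - 39*(-8) = -122 + 312 = 190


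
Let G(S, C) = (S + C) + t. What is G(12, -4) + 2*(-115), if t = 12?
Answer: -210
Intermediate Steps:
G(S, C) = 12 + C + S (G(S, C) = (S + C) + 12 = (C + S) + 12 = 12 + C + S)
G(12, -4) + 2*(-115) = (12 - 4 + 12) + 2*(-115) = 20 - 230 = -210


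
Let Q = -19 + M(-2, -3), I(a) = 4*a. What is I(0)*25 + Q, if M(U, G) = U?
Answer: -21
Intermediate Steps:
Q = -21 (Q = -19 - 2 = -21)
I(0)*25 + Q = (4*0)*25 - 21 = 0*25 - 21 = 0 - 21 = -21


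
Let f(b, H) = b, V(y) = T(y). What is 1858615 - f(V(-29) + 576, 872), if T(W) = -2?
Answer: 1858041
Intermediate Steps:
V(y) = -2
1858615 - f(V(-29) + 576, 872) = 1858615 - (-2 + 576) = 1858615 - 1*574 = 1858615 - 574 = 1858041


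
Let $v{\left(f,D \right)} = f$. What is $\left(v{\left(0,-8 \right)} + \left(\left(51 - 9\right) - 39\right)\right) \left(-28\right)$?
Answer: $-84$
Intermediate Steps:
$\left(v{\left(0,-8 \right)} + \left(\left(51 - 9\right) - 39\right)\right) \left(-28\right) = \left(0 + \left(\left(51 - 9\right) - 39\right)\right) \left(-28\right) = \left(0 + \left(42 - 39\right)\right) \left(-28\right) = \left(0 + 3\right) \left(-28\right) = 3 \left(-28\right) = -84$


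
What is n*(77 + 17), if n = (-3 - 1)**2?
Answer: 1504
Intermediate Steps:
n = 16 (n = (-4)**2 = 16)
n*(77 + 17) = 16*(77 + 17) = 16*94 = 1504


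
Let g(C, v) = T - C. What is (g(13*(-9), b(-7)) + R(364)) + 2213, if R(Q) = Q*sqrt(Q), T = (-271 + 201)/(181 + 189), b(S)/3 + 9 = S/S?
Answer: 86203/37 + 728*sqrt(91) ≈ 9274.5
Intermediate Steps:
b(S) = -24 (b(S) = -27 + 3*(S/S) = -27 + 3*1 = -27 + 3 = -24)
T = -7/37 (T = -70/370 = -70*1/370 = -7/37 ≈ -0.18919)
R(Q) = Q**(3/2)
g(C, v) = -7/37 - C
(g(13*(-9), b(-7)) + R(364)) + 2213 = ((-7/37 - 13*(-9)) + 364**(3/2)) + 2213 = ((-7/37 - 1*(-117)) + 728*sqrt(91)) + 2213 = ((-7/37 + 117) + 728*sqrt(91)) + 2213 = (4322/37 + 728*sqrt(91)) + 2213 = 86203/37 + 728*sqrt(91)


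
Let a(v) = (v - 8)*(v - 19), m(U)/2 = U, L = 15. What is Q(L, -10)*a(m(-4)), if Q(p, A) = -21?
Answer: -9072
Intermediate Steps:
m(U) = 2*U
a(v) = (-19 + v)*(-8 + v) (a(v) = (-8 + v)*(-19 + v) = (-19 + v)*(-8 + v))
Q(L, -10)*a(m(-4)) = -21*(152 + (2*(-4))² - 54*(-4)) = -21*(152 + (-8)² - 27*(-8)) = -21*(152 + 64 + 216) = -21*432 = -9072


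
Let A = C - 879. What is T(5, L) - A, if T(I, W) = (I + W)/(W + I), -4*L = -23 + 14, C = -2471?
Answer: 3351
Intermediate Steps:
L = 9/4 (L = -(-23 + 14)/4 = -¼*(-9) = 9/4 ≈ 2.2500)
T(I, W) = 1 (T(I, W) = (I + W)/(I + W) = 1)
A = -3350 (A = -2471 - 879 = -3350)
T(5, L) - A = 1 - 1*(-3350) = 1 + 3350 = 3351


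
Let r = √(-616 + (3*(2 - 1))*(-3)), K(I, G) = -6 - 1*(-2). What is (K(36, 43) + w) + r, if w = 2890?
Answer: 2886 + 25*I ≈ 2886.0 + 25.0*I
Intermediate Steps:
K(I, G) = -4 (K(I, G) = -6 + 2 = -4)
r = 25*I (r = √(-616 + (3*1)*(-3)) = √(-616 + 3*(-3)) = √(-616 - 9) = √(-625) = 25*I ≈ 25.0*I)
(K(36, 43) + w) + r = (-4 + 2890) + 25*I = 2886 + 25*I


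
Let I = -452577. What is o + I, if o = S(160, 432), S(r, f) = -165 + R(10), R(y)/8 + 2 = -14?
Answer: -452870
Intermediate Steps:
R(y) = -128 (R(y) = -16 + 8*(-14) = -16 - 112 = -128)
S(r, f) = -293 (S(r, f) = -165 - 128 = -293)
o = -293
o + I = -293 - 452577 = -452870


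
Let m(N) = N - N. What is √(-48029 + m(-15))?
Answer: I*√48029 ≈ 219.16*I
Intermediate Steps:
m(N) = 0
√(-48029 + m(-15)) = √(-48029 + 0) = √(-48029) = I*√48029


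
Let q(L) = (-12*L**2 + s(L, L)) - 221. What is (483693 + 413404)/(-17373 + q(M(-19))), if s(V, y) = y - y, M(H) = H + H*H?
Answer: -897097/1421162 ≈ -0.63124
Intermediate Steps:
M(H) = H + H**2
s(V, y) = 0
q(L) = -221 - 12*L**2 (q(L) = (-12*L**2 + 0) - 221 = -12*L**2 - 221 = -221 - 12*L**2)
(483693 + 413404)/(-17373 + q(M(-19))) = (483693 + 413404)/(-17373 + (-221 - 12*361*(1 - 19)**2)) = 897097/(-17373 + (-221 - 12*(-19*(-18))**2)) = 897097/(-17373 + (-221 - 12*342**2)) = 897097/(-17373 + (-221 - 12*116964)) = 897097/(-17373 + (-221 - 1403568)) = 897097/(-17373 - 1403789) = 897097/(-1421162) = 897097*(-1/1421162) = -897097/1421162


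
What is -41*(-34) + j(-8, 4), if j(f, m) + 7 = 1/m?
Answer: 5549/4 ≈ 1387.3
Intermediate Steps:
j(f, m) = -7 + 1/m
-41*(-34) + j(-8, 4) = -41*(-34) + (-7 + 1/4) = 1394 + (-7 + ¼) = 1394 - 27/4 = 5549/4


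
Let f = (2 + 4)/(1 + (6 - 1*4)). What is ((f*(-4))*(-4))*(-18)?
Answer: -576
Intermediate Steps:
f = 2 (f = 6/(1 + (6 - 4)) = 6/(1 + 2) = 6/3 = 6*(1/3) = 2)
((f*(-4))*(-4))*(-18) = ((2*(-4))*(-4))*(-18) = -8*(-4)*(-18) = 32*(-18) = -576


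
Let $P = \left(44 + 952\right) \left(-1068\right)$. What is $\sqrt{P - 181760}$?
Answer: $4 i \sqrt{77843} \approx 1116.0 i$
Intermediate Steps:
$P = -1063728$ ($P = 996 \left(-1068\right) = -1063728$)
$\sqrt{P - 181760} = \sqrt{-1063728 - 181760} = \sqrt{-1245488} = 4 i \sqrt{77843}$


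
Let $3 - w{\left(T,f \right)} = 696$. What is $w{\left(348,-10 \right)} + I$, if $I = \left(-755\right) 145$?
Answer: $-110168$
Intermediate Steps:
$w{\left(T,f \right)} = -693$ ($w{\left(T,f \right)} = 3 - 696 = -693$)
$I = -109475$
$w{\left(348,-10 \right)} + I = -693 - 109475 = -110168$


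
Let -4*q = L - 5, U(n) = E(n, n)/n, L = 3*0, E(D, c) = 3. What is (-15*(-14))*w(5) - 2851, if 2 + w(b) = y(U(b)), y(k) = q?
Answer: -6017/2 ≈ -3008.5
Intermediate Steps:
L = 0
U(n) = 3/n
q = 5/4 (q = -(0 - 5)/4 = -¼*(-5) = 5/4 ≈ 1.2500)
y(k) = 5/4
w(b) = -¾ (w(b) = -2 + 5/4 = -¾)
(-15*(-14))*w(5) - 2851 = -15*(-14)*(-¾) - 2851 = 210*(-¾) - 2851 = -315/2 - 2851 = -6017/2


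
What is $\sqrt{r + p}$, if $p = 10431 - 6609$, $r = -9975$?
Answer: $i \sqrt{6153} \approx 78.441 i$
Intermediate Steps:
$p = 3822$
$\sqrt{r + p} = \sqrt{-9975 + 3822} = \sqrt{-6153} = i \sqrt{6153}$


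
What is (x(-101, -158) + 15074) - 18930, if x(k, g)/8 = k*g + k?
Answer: 123000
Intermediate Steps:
x(k, g) = 8*k + 8*g*k (x(k, g) = 8*(k*g + k) = 8*(g*k + k) = 8*(k + g*k) = 8*k + 8*g*k)
(x(-101, -158) + 15074) - 18930 = (8*(-101)*(1 - 158) + 15074) - 18930 = (8*(-101)*(-157) + 15074) - 18930 = (126856 + 15074) - 18930 = 141930 - 18930 = 123000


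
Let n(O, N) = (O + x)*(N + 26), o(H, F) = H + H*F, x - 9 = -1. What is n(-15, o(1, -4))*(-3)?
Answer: 483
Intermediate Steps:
x = 8 (x = 9 - 1 = 8)
o(H, F) = H + F*H
n(O, N) = (8 + O)*(26 + N) (n(O, N) = (O + 8)*(N + 26) = (8 + O)*(26 + N))
n(-15, o(1, -4))*(-3) = (208 + 8*(1*(1 - 4)) + 26*(-15) + (1*(1 - 4))*(-15))*(-3) = (208 + 8*(1*(-3)) - 390 + (1*(-3))*(-15))*(-3) = (208 + 8*(-3) - 390 - 3*(-15))*(-3) = (208 - 24 - 390 + 45)*(-3) = -161*(-3) = 483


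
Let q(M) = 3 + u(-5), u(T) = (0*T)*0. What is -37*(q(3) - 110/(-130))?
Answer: -1850/13 ≈ -142.31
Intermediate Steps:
u(T) = 0 (u(T) = 0*0 = 0)
q(M) = 3 (q(M) = 3 + 0 = 3)
-37*(q(3) - 110/(-130)) = -37*(3 - 110/(-130)) = -37*(3 - 110*(-1/130)) = -37*(3 + 11/13) = -37*50/13 = -1850/13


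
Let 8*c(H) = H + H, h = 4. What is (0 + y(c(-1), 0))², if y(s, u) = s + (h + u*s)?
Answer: 225/16 ≈ 14.063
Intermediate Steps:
c(H) = H/4 (c(H) = (H + H)/8 = (2*H)/8 = H/4)
y(s, u) = 4 + s + s*u (y(s, u) = s + (4 + u*s) = s + (4 + s*u) = 4 + s + s*u)
(0 + y(c(-1), 0))² = (0 + (4 + (¼)*(-1) + ((¼)*(-1))*0))² = (0 + (4 - ¼ - ¼*0))² = (0 + (4 - ¼ + 0))² = (0 + 15/4)² = (15/4)² = 225/16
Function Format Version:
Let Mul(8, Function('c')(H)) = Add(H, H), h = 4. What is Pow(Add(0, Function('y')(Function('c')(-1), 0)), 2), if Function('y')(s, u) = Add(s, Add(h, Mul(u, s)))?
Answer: Rational(225, 16) ≈ 14.063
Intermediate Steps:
Function('c')(H) = Mul(Rational(1, 4), H) (Function('c')(H) = Mul(Rational(1, 8), Add(H, H)) = Mul(Rational(1, 8), Mul(2, H)) = Mul(Rational(1, 4), H))
Function('y')(s, u) = Add(4, s, Mul(s, u)) (Function('y')(s, u) = Add(s, Add(4, Mul(u, s))) = Add(s, Add(4, Mul(s, u))) = Add(4, s, Mul(s, u)))
Pow(Add(0, Function('y')(Function('c')(-1), 0)), 2) = Pow(Add(0, Add(4, Mul(Rational(1, 4), -1), Mul(Mul(Rational(1, 4), -1), 0))), 2) = Pow(Add(0, Add(4, Rational(-1, 4), Mul(Rational(-1, 4), 0))), 2) = Pow(Add(0, Add(4, Rational(-1, 4), 0)), 2) = Pow(Add(0, Rational(15, 4)), 2) = Pow(Rational(15, 4), 2) = Rational(225, 16)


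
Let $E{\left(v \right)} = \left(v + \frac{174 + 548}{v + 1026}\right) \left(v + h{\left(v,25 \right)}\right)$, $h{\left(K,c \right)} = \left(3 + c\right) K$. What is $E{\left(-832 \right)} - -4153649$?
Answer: $\frac{2341419857}{97} \approx 2.4138 \cdot 10^{7}$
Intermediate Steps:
$h{\left(K,c \right)} = K \left(3 + c\right)$
$E{\left(v \right)} = 29 v \left(v + \frac{722}{1026 + v}\right)$ ($E{\left(v \right)} = \left(v + \frac{174 + 548}{v + 1026}\right) \left(v + v \left(3 + 25\right)\right) = \left(v + \frac{722}{1026 + v}\right) \left(v + v 28\right) = \left(v + \frac{722}{1026 + v}\right) \left(v + 28 v\right) = \left(v + \frac{722}{1026 + v}\right) 29 v = 29 v \left(v + \frac{722}{1026 + v}\right)$)
$E{\left(-832 \right)} - -4153649 = 29 \left(-832\right) \frac{1}{1026 - 832} \left(722 + \left(-832\right)^{2} + 1026 \left(-832\right)\right) - -4153649 = 29 \left(-832\right) \frac{1}{194} \left(722 + 692224 - 853632\right) + 4153649 = 29 \left(-832\right) \frac{1}{194} \left(-160686\right) + 4153649 = \frac{1938515904}{97} + 4153649 = \frac{2341419857}{97}$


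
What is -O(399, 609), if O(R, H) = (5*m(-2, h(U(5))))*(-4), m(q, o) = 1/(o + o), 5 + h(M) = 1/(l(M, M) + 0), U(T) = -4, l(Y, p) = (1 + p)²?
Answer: -45/22 ≈ -2.0455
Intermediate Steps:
h(M) = -5 + (1 + M)⁻² (h(M) = -5 + 1/((1 + M)² + 0) = -5 + 1/((1 + M)²) = -5 + (1 + M)⁻²)
m(q, o) = 1/(2*o)
O(R, H) = 45/22 (O(R, H) = (5*(1/(2*(-5 + (1 - 4)⁻²))))*(-4) = (5*(1/(2*(-5 + (-3)⁻²))))*(-4) = (5*(1/(2*(-5 + ⅑))))*(-4) = (5*(1/(2*(-44/9))))*(-4) = (5*((½)*(-9/44)))*(-4) = (5*(-9/88))*(-4) = -45/88*(-4) = 45/22)
-O(399, 609) = -1*45/22 = -45/22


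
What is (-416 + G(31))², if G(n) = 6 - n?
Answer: 194481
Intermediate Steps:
(-416 + G(31))² = (-416 + (6 - 1*31))² = (-416 + (6 - 31))² = (-416 - 25)² = (-441)² = 194481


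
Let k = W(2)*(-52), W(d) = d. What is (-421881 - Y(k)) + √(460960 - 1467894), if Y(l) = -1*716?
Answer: -421165 + I*√1006934 ≈ -4.2117e+5 + 1003.5*I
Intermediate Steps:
k = -104 (k = 2*(-52) = -104)
Y(l) = -716
(-421881 - Y(k)) + √(460960 - 1467894) = (-421881 - 1*(-716)) + √(460960 - 1467894) = (-421881 + 716) + √(-1006934) = -421165 + I*√1006934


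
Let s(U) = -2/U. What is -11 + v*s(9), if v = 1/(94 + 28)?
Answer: -6040/549 ≈ -11.002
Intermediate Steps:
v = 1/122 ≈ 0.0081967
-11 + v*s(9) = -11 + (-2/9)/122 = -11 + (-2*⅑)/122 = -11 + (1/122)*(-2/9) = -11 - 1/549 = -6040/549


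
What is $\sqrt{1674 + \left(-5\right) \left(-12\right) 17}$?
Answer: $\sqrt{2694} \approx 51.904$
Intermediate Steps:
$\sqrt{1674 + \left(-5\right) \left(-12\right) 17} = \sqrt{1674 + 60 \cdot 17} = \sqrt{1674 + 1020} = \sqrt{2694}$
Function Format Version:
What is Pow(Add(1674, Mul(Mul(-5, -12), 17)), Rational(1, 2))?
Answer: Pow(2694, Rational(1, 2)) ≈ 51.904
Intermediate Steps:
Pow(Add(1674, Mul(Mul(-5, -12), 17)), Rational(1, 2)) = Pow(Add(1674, Mul(60, 17)), Rational(1, 2)) = Pow(Add(1674, 1020), Rational(1, 2)) = Pow(2694, Rational(1, 2))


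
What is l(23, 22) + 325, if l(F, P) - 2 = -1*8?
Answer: 319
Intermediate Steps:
l(F, P) = -6 (l(F, P) = 2 - 1*8 = 2 - 8 = -6)
l(23, 22) + 325 = -6 + 325 = 319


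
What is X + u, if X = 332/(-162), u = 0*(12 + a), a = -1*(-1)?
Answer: -166/81 ≈ -2.0494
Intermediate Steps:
a = 1
u = 0 (u = 0*(12 + 1) = 0*13 = 0)
X = -166/81 (X = 332*(-1/162) = -166/81 ≈ -2.0494)
X + u = -166/81 + 0 = -166/81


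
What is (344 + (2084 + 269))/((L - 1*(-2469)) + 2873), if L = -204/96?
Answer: 21576/42719 ≈ 0.50507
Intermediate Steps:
L = -17/8 (L = -204*1/96 = -17/8 ≈ -2.1250)
(344 + (2084 + 269))/((L - 1*(-2469)) + 2873) = (344 + (2084 + 269))/((-17/8 - 1*(-2469)) + 2873) = (344 + 2353)/((-17/8 + 2469) + 2873) = 2697/(19735/8 + 2873) = 2697/(42719/8) = 2697*(8/42719) = 21576/42719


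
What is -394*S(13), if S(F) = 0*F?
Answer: 0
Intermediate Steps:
S(F) = 0
-394*S(13) = -394*0 = 0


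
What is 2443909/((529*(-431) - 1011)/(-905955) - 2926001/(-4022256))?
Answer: 197901393098268496/79376935167 ≈ 2.4932e+6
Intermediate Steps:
2443909/((529*(-431) - 1011)/(-905955) - 2926001/(-4022256)) = 2443909/((-227999 - 1011)*(-1/905955) - 2926001*(-1/4022256)) = 2443909/(-229010*(-1/905955) + 2926001/4022256) = 2443909/(45802/181191 + 2926001/4022256) = 2443909/(79376935167/80977398544) = 2443909*(80977398544/79376935167) = 197901393098268496/79376935167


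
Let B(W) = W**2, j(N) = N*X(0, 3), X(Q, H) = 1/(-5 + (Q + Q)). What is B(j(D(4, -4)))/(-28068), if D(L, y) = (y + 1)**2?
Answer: -27/233900 ≈ -0.00011543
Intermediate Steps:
X(Q, H) = 1/(-5 + 2*Q)
D(L, y) = (1 + y)**2
j(N) = -N/5 (j(N) = N/(-5 + 2*0) = N/(-5 + 0) = N/(-5) = N*(-1/5) = -N/5)
B(j(D(4, -4)))/(-28068) = (-(1 - 4)**2/5)**2/(-28068) = (-1/5*(-3)**2)**2*(-1/28068) = (-1/5*9)**2*(-1/28068) = (-9/5)**2*(-1/28068) = (81/25)*(-1/28068) = -27/233900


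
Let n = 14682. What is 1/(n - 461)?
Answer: 1/14221 ≈ 7.0319e-5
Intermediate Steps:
1/(n - 461) = 1/(14682 - 461) = 1/14221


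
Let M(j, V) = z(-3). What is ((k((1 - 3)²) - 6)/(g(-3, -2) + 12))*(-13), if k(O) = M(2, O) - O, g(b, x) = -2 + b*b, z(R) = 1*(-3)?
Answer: 169/19 ≈ 8.8947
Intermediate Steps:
z(R) = -3
g(b, x) = -2 + b²
M(j, V) = -3
k(O) = -3 - O
((k((1 - 3)²) - 6)/(g(-3, -2) + 12))*(-13) = (((-3 - (1 - 3)²) - 6)/((-2 + (-3)²) + 12))*(-13) = (((-3 - 1*(-2)²) - 6)/((-2 + 9) + 12))*(-13) = (((-3 - 1*4) - 6)/(7 + 12))*(-13) = (((-3 - 4) - 6)/19)*(-13) = ((-7 - 6)*(1/19))*(-13) = -13*1/19*(-13) = -13/19*(-13) = 169/19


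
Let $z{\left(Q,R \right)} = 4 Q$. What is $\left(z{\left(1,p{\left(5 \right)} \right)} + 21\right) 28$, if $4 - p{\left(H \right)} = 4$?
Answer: $700$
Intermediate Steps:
$p{\left(H \right)} = 0$ ($p{\left(H \right)} = 4 - 4 = 0$)
$\left(z{\left(1,p{\left(5 \right)} \right)} + 21\right) 28 = \left(4 \cdot 1 + 21\right) 28 = \left(4 + 21\right) 28 = 25 \cdot 28 = 700$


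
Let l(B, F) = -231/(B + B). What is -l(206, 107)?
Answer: 231/412 ≈ 0.56068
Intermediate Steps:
l(B, F) = -231/(2*B) (l(B, F) = -231*1/(2*B) = -231/(2*B))
-l(206, 107) = -(-231)/(2*206) = -1*(-231/412) = 231/412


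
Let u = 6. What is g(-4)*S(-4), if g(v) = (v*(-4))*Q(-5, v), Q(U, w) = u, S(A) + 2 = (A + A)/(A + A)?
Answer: -96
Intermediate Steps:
S(A) = -1 (S(A) = -2 + (A + A)/(A + A) = -2 + (2*A)/((2*A)) = -2 + (2*A)*(1/(2*A)) = -2 + 1 = -1)
Q(U, w) = 6
g(v) = -24*v (g(v) = (v*(-4))*6 = -4*v*6 = -24*v)
g(-4)*S(-4) = -24*(-4)*(-1) = 96*(-1) = -96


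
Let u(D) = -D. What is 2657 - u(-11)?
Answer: 2646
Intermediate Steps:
2657 - u(-11) = 2657 - (-1)*(-11) = 2657 - 1*11 = 2657 - 11 = 2646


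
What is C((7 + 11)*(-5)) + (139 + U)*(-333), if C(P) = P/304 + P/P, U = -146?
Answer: 354419/152 ≈ 2331.7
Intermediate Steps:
C(P) = 1 + P/304 (C(P) = P*(1/304) + 1 = P/304 + 1 = 1 + P/304)
C((7 + 11)*(-5)) + (139 + U)*(-333) = (1 + ((7 + 11)*(-5))/304) + (139 - 146)*(-333) = (1 + (18*(-5))/304) - 7*(-333) = (1 + (1/304)*(-90)) + 2331 = (1 - 45/152) + 2331 = 107/152 + 2331 = 354419/152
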